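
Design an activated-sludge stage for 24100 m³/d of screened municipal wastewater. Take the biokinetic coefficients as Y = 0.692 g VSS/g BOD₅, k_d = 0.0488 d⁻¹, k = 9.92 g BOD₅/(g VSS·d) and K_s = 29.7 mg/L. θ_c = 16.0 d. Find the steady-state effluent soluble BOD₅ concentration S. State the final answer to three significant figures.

For a completely mixed reactor with recycle the Lawrence–McCarty relation gives S = K_s·(1 + k_d·θ_c) / [θ_c·(Y·k − k_d) − 1] = 29.7 × (1 + 0.0488 × 16.0) / [16.0 × (0.692 × 9.92 − 0.0488) − 1] = 52.89 / 108.1 = 0.4895 mg/L.

S ≈ 0.489 mg/L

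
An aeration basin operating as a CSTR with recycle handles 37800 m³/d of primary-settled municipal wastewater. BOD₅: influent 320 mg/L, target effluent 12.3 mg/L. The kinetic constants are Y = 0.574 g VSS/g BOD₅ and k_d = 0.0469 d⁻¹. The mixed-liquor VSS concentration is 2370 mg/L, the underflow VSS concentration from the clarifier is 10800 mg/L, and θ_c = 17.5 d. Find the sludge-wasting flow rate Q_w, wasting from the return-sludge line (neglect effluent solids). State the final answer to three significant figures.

Q_w ≈ 340 m³/d

From the SRT design equation V = Y Q (S₀−S) θ_c / [X (1 + k_d θ_c)] = 0.574 × 37800 × (320 − 12.3) × 17.5 / [2370 × (1 + 0.0469 × 17.5)] = 1.17×10^8 / 4315 = 27075 m³.
Wasting from the return line (neglecting effluent solids): Q_w = V·X / (θ_c·X_r) = 27075 × 2370 / (17.5 × 10800) = 339.5 m³/d.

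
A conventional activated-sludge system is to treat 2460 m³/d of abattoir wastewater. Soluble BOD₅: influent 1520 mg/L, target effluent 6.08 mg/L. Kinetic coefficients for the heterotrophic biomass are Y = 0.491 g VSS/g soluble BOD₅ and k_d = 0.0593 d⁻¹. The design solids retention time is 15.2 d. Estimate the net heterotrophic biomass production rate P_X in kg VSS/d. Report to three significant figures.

The observed yield is Y_obs = Y/(1 + k_d·θ_c) = 0.491 / (1 + 0.0593 × 15.2) = 0.491 / 1.901 = 0.2582 g VSS per g soluble BOD₅ removed.
Q·(S₀ − S) = 2460 × (1520 − 6.08) × 10⁻³ = 3724 kg/d removed.
P_X = Y_obs · Q(S₀ − S) = 0.2582 × 3724 = 961.7 kg VSS/d.

P_X ≈ 962 kg VSS/d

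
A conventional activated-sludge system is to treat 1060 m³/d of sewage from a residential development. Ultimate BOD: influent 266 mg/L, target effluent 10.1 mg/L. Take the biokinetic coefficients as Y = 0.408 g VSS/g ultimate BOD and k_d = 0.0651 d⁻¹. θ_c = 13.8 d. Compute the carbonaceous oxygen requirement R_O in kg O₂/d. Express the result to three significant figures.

R_O ≈ 188 kg O₂/d

Y_obs = Y / (1 + k_d θ_c) = 0.408 / (1 + 0.0651 × 13.8) = 0.408 / 1.898 = 0.2149.
ΔS = 266 − 10.1 = 255.9 mg/L, so the substrate removal rate is 1060 × 255.9/1000 = 271.3 kg ultimate BOD/d.
P_X = Y_obs·Q·(S₀ − S) = 0.2149 × 271.3 = 58.30 kg VSS/d.
R_O = Q·(S₀ − S) − 1.42·P_X = 271.3 − 1.42 × 58.30 = 188.5 kg O₂/d.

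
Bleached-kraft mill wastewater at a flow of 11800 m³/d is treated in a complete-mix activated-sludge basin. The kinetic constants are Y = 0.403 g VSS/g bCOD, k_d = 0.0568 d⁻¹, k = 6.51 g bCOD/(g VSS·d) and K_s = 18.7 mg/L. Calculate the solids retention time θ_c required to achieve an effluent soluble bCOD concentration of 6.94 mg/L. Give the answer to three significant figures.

Specific growth rate at S = 6.94 mg/L: μ = YkS/(K_s+S) = 0.403·6.51·6.94/(18.7+6.94) = 0.7101 d⁻¹.
θ_c = 1/(μ − k_d) = 1/(0.7101 − 0.0568) = 1/0.6533 = 1.531 d.

θ_c ≈ 1.53 d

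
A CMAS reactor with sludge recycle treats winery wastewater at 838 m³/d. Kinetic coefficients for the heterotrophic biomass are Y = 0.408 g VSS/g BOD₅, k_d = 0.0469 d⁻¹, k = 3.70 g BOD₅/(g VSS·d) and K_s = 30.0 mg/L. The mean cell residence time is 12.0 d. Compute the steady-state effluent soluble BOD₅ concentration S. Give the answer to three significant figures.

Effluent substrate depends only on kinetics and SRT: S = K_s(1 + k_d θ_c) / [θ_c(Yk − k_d) − 1] = 30.0 × (1 + 0.0469 × 12.0) / [12.0 × (0.408 × 3.70 − 0.0469) − 1] = 46.88 / 16.55 = 2.832 mg/L.

S ≈ 2.83 mg/L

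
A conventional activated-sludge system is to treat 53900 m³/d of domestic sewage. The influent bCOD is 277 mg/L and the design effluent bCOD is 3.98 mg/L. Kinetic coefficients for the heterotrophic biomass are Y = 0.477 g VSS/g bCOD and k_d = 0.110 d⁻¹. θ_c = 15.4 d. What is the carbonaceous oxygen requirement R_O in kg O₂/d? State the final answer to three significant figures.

Observed yield with endogenous decay: Y_obs = Y / (1 + k_d·θ_c) = 0.477 / (1 + 0.110 × 15.4) = 0.477 / 2.694 = 0.1771 g VSS/g bCOD.
ΔS = 277 − 3.98 = 273.0 mg/L, so the substrate removal rate is 53900 × 273.0/1000 = 14716 kg bCOD/d.
Net sludge production P_X = 0.1771 × 14716 = 2606 kg VSS/d.
R_O = Q·(S₀ − S) − 1.42·P_X = 14716 − 1.42 × 2606 = 11016 kg O₂/d.

R_O ≈ 11000 kg O₂/d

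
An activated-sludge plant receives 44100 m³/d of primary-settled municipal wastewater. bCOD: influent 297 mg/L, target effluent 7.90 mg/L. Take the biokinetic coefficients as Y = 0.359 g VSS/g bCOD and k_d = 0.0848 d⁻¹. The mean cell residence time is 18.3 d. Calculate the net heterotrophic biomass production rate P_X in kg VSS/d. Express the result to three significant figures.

Observed yield with endogenous decay: Y_obs = Y / (1 + k_d·θ_c) = 0.359 / (1 + 0.0848 × 18.3) = 0.359 / 2.552 = 0.1407 g VSS/g bCOD.
Mass of bCOD removed per day: Q(S₀ − S) = 44100 × 289.1 g/m³ = 12749 kg/d.
Biomass produced: P_X = Y_obs·Q·ΔS = 0.1407 × 12749 ≈ 1794 kg VSS/d.

P_X ≈ 1790 kg VSS/d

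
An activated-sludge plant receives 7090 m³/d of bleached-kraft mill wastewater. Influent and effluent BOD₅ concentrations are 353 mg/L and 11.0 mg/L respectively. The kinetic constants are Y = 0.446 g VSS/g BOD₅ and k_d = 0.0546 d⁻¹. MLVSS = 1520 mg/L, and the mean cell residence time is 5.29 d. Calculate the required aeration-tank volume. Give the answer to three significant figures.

V ≈ 2920 m³

Steady-state biomass mass balance: V·X·(1 + k_d·θ_c) = Y·Q·(S₀ − S)·θ_c, so V = 0.446 × 7090 × (353 − 11.0) × 5.29 / [1520 × (1 + 0.0546 × 5.29)] = 5.72×10^6 / 1959 = 2920 m³.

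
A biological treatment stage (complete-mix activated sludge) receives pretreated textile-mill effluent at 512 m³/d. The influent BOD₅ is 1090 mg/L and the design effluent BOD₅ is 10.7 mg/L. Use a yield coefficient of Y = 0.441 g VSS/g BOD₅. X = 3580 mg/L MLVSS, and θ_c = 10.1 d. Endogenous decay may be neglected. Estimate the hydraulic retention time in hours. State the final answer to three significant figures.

With k_d = 0 the design equation reduces to V = Y Q (S₀−S) θ_c / X = 0.441 × 512 × (1090 − 10.7) × 10.1 / 3580 = 687.5 m³.
τ = V/Q = 687.5/512 = 1.343 d, or 32.23 h.

τ ≈ 32.2 h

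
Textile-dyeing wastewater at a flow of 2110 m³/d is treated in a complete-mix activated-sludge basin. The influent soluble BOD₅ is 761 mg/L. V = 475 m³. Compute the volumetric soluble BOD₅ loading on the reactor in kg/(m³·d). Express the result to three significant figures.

L_v ≈ 3.38 kg soluble BOD₅/(m³·d)

L_v = Q S₀ / V = 2110 × 761 × 10⁻³ / 475.0 = 3.380 kg/(m³·d).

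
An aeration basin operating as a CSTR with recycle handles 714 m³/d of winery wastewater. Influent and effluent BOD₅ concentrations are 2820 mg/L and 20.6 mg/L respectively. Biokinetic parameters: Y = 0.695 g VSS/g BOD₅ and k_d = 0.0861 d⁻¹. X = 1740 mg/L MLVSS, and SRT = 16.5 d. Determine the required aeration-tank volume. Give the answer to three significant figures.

Rearranging the biomass balance for a CMAS with decay, V = Y·Q·ΔS·θ_c / [X·(1+k_d θ_c)] = 0.695 × 714 × (2820 − 20.6) × 16.5 / [1740 × (1 + 0.0861 × 16.5)] = 2.29×10^7 / 4212 = 5442 m³.

V ≈ 5440 m³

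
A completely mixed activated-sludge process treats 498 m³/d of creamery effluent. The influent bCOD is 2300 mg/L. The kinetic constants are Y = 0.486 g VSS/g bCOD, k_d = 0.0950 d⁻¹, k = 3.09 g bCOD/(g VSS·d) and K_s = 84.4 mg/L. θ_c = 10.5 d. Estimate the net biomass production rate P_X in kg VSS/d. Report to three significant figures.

P_X ≈ 277 kg VSS/d

From the Monod/SRT balance for a CMAS, S = K_s·(1+k_d θ_c)/[θ_c·(Y k − k_d) − 1] = 84.4 × (1 + 0.0950 × 10.5) / [10.5 × (0.486 × 3.09 − 0.0950) − 1] = 168.6 / 13.77 = 12.24 mg/L.
Observed yield with endogenous decay: Y_obs = Y / (1 + k_d·θ_c) = 0.486 / (1 + 0.0950 × 10.5) = 0.486 / 1.998 = 0.2433 g VSS/g bCOD.
Substrate removed = Q·(S₀ − S) = 498 m³/d × (2300 − 12.2) g/m³ = 1.14×10^6 g/d = 1139 kg/d.
P_X = Y_obs · Q(S₀ − S) = 0.2433 × 1139 = 277.2 kg VSS/d.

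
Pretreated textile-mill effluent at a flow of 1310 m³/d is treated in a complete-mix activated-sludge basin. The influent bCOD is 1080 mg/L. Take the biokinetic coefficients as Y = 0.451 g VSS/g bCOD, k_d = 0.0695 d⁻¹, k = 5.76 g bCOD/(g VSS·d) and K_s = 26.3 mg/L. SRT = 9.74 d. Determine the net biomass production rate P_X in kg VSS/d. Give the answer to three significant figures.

For a completely mixed reactor with recycle the Lawrence–McCarty relation gives S = K_s·(1 + k_d·θ_c) / [θ_c·(Y·k − k_d) − 1] = 26.3 × (1 + 0.0695 × 9.74) / [9.74 × (0.451 × 5.76 − 0.0695) − 1] = 44.10 / 23.63 = 1.867 mg/L.
Observed yield with endogenous decay: Y_obs = Y / (1 + k_d·θ_c) = 0.451 / (1 + 0.0695 × 9.74) = 0.451 / 1.677 = 0.2689 g VSS/g bCOD.
Q·(S₀ − S) = 1310 × (1080 − 1.87) × 10⁻³ = 1412 kg/d removed.
Net biomass production P_X = Y_obs × Q·(S₀ − S) = 0.2689 × 1412 = 379.8 kg VSS/d.

P_X ≈ 380 kg VSS/d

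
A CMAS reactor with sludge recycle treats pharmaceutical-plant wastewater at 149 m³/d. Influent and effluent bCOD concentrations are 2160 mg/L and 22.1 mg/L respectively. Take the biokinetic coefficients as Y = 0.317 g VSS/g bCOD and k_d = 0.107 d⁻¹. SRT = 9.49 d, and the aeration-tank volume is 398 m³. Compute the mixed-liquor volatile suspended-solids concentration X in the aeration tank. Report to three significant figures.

X ≈ 1190 mg/L

Solving the biomass balance for X: X = Y Q (S₀−S) θ_c / [V (1+k_d θ_c)] = 0.317 × 149 × (2160 − 22.1) × 9.49 / [398 × (1 + 0.107 × 9.49)] = 1195 mg/L.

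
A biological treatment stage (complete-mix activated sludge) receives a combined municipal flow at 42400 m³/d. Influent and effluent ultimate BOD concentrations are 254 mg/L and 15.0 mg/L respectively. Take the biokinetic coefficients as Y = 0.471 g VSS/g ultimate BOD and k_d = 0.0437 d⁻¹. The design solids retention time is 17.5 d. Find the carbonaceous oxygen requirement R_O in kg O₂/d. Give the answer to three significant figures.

Correct the yield for decay: Y_obs = Y/(1 + k_d θ_c) = 0.471 / (1 + 0.0437 × 17.5) = 0.471 / 1.765 = 0.2669.
Q·(S₀ − S) = 42400 × (254 − 15.0) × 10⁻³ = 10134 kg/d removed.
P_X = Y_obs·Q·(S₀ − S) = 0.2669 × 10134 = 2705 kg VSS/d.
Carbonaceous O₂ demand = substrate oxidised − cell-mass equivalent = 10134 − 1.42 × 2705 = 6293 kg O₂/d.

R_O ≈ 6290 kg O₂/d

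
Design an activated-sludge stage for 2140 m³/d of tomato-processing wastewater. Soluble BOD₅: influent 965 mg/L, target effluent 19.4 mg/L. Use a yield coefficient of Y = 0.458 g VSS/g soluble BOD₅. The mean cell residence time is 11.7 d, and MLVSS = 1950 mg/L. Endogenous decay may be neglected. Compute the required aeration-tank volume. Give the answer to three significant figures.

Biomass mass balance (decay neglected): V·X = Y·Q·(S₀ − S)·θ_c, so V = 0.458 × 2140 × (965 − 19.4) × 11.7 / 1950 = 5561 m³.

V ≈ 5560 m³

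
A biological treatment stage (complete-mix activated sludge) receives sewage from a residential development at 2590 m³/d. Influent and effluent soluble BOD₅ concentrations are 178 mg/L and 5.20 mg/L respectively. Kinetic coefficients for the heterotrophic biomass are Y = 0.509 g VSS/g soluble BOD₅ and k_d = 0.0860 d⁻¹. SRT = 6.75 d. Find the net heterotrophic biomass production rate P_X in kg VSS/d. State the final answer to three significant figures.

P_X ≈ 144 kg VSS/d

Correct the yield for decay: Y_obs = Y/(1 + k_d θ_c) = 0.509 / (1 + 0.0860 × 6.75) = 0.509 / 1.580 = 0.3220.
Q·(S₀ − S) = 2590 × (178 − 5.20) × 10⁻³ = 447.6 kg/d removed.
P_X = Y_obs · Q(S₀ − S) = 0.3220 × 447.6 = 144.1 kg VSS/d.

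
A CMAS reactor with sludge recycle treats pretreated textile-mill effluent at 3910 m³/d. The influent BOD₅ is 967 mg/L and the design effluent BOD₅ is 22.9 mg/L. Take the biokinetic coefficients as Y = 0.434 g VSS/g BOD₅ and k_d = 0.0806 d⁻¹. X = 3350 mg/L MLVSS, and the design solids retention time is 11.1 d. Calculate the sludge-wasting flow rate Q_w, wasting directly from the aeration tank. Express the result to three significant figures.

Q_w ≈ 252 m³/d

From the SRT design equation V = Y Q (S₀−S) θ_c / [X (1 + k_d θ_c)] = 0.434 × 3910 × (967 − 22.9) × 11.1 / [3350 × (1 + 0.0806 × 11.1)] = 1.78×10^7 / 6347 = 2802 m³.
For wasting at MLVSS concentration, Q_w = V/θ_c = 2802/11.1 = 252.4 m³/d.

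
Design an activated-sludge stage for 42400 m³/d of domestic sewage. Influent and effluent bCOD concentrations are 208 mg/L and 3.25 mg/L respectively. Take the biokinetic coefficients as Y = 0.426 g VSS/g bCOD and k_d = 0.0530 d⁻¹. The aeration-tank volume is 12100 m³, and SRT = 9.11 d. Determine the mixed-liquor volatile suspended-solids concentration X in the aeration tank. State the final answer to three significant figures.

Solving the biomass balance for X: X = Y Q (S₀−S) θ_c / [V (1+k_d θ_c)] = 0.426 × 42400 × (208 − 3.25) × 9.11 / [12100 × (1 + 0.0530 × 9.11)] = 1878 mg/L.

X ≈ 1880 mg/L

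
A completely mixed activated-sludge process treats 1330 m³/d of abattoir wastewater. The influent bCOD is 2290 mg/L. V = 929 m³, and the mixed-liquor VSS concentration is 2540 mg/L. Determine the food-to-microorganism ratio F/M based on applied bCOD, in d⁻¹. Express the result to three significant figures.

Food-to-microorganism ratio F/M = Q S₀ / (V X) = 1330 × 2290 / (929.0 × 2540) = 1.291 d⁻¹.

F/M ≈ 1.29 d⁻¹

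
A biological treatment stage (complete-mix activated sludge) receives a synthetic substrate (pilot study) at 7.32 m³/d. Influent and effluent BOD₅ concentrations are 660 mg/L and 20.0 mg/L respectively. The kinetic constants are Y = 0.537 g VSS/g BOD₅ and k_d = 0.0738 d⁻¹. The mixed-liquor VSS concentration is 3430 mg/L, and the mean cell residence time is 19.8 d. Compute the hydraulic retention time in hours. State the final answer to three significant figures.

Steady-state biomass mass balance: V·X·(1 + k_d·θ_c) = Y·Q·(S₀ − S)·θ_c, so V = 0.537 × 7.32 × (660 − 20.0) × 19.8 / [3430 × (1 + 0.0738 × 19.8)] = 4.98×10^4 / 8442 = 5.900 m³.
HRT = V/Q = 5.900 m³ / 7.32 m³·d⁻¹ = 0.8061 d × 24 = 19.35 h.

τ ≈ 19.3 h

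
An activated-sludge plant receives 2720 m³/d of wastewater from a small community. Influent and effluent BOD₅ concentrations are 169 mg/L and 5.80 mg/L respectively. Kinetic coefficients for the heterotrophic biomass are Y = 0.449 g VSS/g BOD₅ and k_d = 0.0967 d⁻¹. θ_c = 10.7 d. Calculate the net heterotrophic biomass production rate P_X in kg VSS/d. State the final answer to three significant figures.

Observed yield with endogenous decay: Y_obs = Y / (1 + k_d·θ_c) = 0.449 / (1 + 0.0967 × 10.7) = 0.449 / 2.035 = 0.2207 g VSS/g BOD₅.
ΔS = 169 − 5.80 = 163.2 mg/L, so the substrate removal rate is 2720 × 163.2/1000 = 443.9 kg BOD₅/d.
So the net sludge growth is P_X = 0.2207 × 443.9 = 97.96 kg VSS/d.

P_X ≈ 98.0 kg VSS/d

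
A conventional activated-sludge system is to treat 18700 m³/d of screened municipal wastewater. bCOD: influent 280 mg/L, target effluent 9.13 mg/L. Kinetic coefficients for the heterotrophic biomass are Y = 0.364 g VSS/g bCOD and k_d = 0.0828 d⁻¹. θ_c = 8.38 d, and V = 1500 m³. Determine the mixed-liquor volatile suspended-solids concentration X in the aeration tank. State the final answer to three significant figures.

X ≈ 6080 mg/L

Solving the biomass balance for X: X = Y Q (S₀−S) θ_c / [V (1+k_d θ_c)] = 0.364 × 18700 × (280 − 9.13) × 8.38 / [1500 × (1 + 0.0828 × 8.38)] = 6081 mg/L.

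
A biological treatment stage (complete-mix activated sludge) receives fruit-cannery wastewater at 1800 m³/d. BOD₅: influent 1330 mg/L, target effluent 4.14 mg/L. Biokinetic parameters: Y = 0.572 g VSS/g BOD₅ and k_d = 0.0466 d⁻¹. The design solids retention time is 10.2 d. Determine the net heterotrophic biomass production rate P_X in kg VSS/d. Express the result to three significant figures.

Observed yield with endogenous decay: Y_obs = Y / (1 + k_d·θ_c) = 0.572 / (1 + 0.0466 × 10.2) = 0.572 / 1.475 = 0.3877 g VSS/g BOD₅.
Q·(S₀ − S) = 1800 × (1330 − 4.14) × 10⁻³ = 2387 kg/d removed.
So the net sludge growth is P_X = 0.3877 × 2387 = 925.3 kg VSS/d.

P_X ≈ 925 kg VSS/d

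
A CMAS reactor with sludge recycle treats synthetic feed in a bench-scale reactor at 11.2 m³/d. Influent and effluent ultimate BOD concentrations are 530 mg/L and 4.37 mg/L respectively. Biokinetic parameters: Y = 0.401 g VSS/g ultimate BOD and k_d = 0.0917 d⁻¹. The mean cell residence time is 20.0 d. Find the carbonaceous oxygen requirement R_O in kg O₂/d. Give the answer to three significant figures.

R_O ≈ 4.70 kg O₂/d

The observed yield is Y_obs = Y/(1 + k_d·θ_c) = 0.401 / (1 + 0.0917 × 20.0) = 0.401 / 2.834 = 0.1415 g VSS per g ultimate BOD removed.
ΔS = 530 − 4.37 = 525.6 mg/L, so the substrate removal rate is 11.2 × 525.6/1000 = 5.887 kg ultimate BOD/d.
Net sludge production P_X = 0.1415 × 5.887 = 0.8330 kg VSS/d.
R_O = Q·ΔS − 1.42 P_X = 5.887 − 1.183 = 4.704 kg O₂/d.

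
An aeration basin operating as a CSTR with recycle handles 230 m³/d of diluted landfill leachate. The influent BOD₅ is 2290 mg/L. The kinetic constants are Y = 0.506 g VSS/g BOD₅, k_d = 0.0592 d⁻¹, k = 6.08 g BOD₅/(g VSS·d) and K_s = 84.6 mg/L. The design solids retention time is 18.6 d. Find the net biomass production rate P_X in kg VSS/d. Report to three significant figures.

P_X ≈ 127 kg VSS/d

Effluent substrate depends only on kinetics and SRT: S = K_s(1 + k_d θ_c) / [θ_c(Yk − k_d) − 1] = 84.6 × (1 + 0.0592 × 18.6) / [18.6 × (0.506 × 6.08 − 0.0592) − 1] = 177.8 / 55.12 = 3.225 mg/L.
Correct the yield for decay: Y_obs = Y/(1 + k_d θ_c) = 0.506 / (1 + 0.0592 × 18.6) = 0.506 / 2.101 = 0.2408.
Substrate removed = Q·(S₀ − S) = 230 m³/d × (2290 − 3.22) g/m³ = 5.26×10^5 g/d = 526.0 kg/d.
Net biomass production P_X = Y_obs × Q·(S₀ − S) = 0.2408 × 526.0 = 126.7 kg VSS/d.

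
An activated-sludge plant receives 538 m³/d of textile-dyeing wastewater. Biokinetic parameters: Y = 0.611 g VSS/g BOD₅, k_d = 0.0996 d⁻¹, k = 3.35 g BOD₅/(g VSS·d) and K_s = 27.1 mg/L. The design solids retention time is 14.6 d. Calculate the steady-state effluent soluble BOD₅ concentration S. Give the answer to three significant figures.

S ≈ 2.42 mg/L

From the Monod/SRT balance for a CMAS, S = K_s·(1+k_d θ_c)/[θ_c·(Y k − k_d) − 1] = 27.1 × (1 + 0.0996 × 14.6) / [14.6 × (0.611 × 3.35 − 0.0996) − 1] = 66.51 / 27.43 = 2.425 mg/L.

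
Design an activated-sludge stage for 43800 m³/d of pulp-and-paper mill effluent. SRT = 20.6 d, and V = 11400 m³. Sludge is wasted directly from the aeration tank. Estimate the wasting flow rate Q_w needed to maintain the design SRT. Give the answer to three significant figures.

Q_w ≈ 553 m³/d

For wasting at MLVSS concentration, Q_w = V/θ_c = 11400/20.6 = 553.4 m³/d.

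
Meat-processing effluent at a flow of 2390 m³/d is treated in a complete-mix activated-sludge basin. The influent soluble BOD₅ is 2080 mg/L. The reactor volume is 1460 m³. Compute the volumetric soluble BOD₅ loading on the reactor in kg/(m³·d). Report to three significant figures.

Applied soluble BOD₅ load per unit volume = Q·S₀/V = (2390 × 2080/1000)/1460 = 3.405 kg soluble BOD₅·m⁻³·d⁻¹.

L_v ≈ 3.40 kg soluble BOD₅/(m³·d)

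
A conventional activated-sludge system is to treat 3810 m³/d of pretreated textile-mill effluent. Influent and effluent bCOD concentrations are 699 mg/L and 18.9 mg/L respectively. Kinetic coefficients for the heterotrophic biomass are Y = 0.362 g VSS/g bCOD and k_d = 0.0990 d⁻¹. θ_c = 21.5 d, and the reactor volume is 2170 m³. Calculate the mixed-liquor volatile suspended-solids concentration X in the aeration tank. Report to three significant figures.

X ≈ 2970 mg/L

Solving the biomass balance for X: X = Y Q (S₀−S) θ_c / [V (1+k_d θ_c)] = 0.362 × 3810 × (699 − 18.9) × 21.5 / [2170 × (1 + 0.0990 × 21.5)] = 2971 mg/L.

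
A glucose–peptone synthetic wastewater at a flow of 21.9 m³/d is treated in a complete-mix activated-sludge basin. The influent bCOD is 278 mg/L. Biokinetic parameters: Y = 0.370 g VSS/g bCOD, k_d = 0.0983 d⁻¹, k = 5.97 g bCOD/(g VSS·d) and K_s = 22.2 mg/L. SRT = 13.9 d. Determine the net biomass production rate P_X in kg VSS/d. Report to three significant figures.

For a completely mixed reactor with recycle the Lawrence–McCarty relation gives S = K_s·(1 + k_d·θ_c) / [θ_c·(Y·k − k_d) − 1] = 22.2 × (1 + 0.0983 × 13.9) / [13.9 × (0.370 × 5.97 − 0.0983) − 1] = 52.53 / 28.34 = 1.854 mg/L.
The observed yield is Y_obs = Y/(1 + k_d·θ_c) = 0.370 / (1 + 0.0983 × 13.9) = 0.370 / 2.366 = 0.1564 g VSS per g bCOD removed.
Q·(S₀ − S) = 21.9 × (278 − 1.85) × 10⁻³ = 6.048 kg/d removed.
Net biomass production P_X = Y_obs × Q·(S₀ − S) = 0.1564 × 6.048 = 0.9456 kg VSS/d.

P_X ≈ 0.946 kg VSS/d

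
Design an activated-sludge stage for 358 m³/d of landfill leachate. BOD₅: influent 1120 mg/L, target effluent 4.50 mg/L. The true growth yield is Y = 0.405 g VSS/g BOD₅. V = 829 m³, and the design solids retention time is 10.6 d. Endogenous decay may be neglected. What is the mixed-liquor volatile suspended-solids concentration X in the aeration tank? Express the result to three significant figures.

X ≈ 2070 mg/L

X = Y·Q·ΔS·θ_c / V = 0.405 × 358 × (1120 − 4.50) × 10.6 / 829 = 2068 mg/L.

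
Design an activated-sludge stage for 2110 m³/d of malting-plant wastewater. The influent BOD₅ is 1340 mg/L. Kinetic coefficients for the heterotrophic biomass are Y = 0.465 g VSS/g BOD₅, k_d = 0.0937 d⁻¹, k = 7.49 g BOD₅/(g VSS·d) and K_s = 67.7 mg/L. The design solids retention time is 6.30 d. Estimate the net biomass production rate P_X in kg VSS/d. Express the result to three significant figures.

P_X ≈ 823 kg VSS/d

From the Monod/SRT balance for a CMAS, S = K_s·(1+k_d θ_c)/[θ_c·(Y k − k_d) − 1] = 67.7 × (1 + 0.0937 × 6.30) / [6.30 × (0.465 × 7.49 − 0.0937) − 1] = 107.7 / 20.35 = 5.290 mg/L.
The observed yield is Y_obs = Y/(1 + k_d·θ_c) = 0.465 / (1 + 0.0937 × 6.30) = 0.465 / 1.590 = 0.2924 g VSS per g BOD₅ removed.
Q·(S₀ − S) = 2110 × (1340 − 5.29) × 10⁻³ = 2816 kg/d removed.
P_X = Y_obs · Q(S₀ − S) = 0.2924 × 2816 = 823.5 kg VSS/d.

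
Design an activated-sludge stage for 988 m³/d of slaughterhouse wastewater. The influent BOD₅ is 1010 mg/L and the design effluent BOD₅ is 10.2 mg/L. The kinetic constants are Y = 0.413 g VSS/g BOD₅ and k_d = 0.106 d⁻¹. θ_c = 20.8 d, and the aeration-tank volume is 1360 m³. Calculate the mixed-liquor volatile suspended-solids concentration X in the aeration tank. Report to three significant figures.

From V·X·(1 + k_d·θ_c) = Y·Q·(S₀ − S)·θ_c: X = 0.413 × 988 × (1010 − 10.2) × 20.8 / [1360 × (1 + 0.106 × 20.8)] = 1947 mg/L.

X ≈ 1950 mg/L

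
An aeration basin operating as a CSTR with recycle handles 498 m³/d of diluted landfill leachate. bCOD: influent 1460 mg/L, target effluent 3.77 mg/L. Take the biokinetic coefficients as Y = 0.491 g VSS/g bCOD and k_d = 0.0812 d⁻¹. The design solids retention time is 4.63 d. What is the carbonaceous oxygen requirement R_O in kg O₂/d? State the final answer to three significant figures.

R_O ≈ 358 kg O₂/d

Observed yield with endogenous decay: Y_obs = Y / (1 + k_d·θ_c) = 0.491 / (1 + 0.0812 × 4.63) = 0.491 / 1.376 = 0.3568 g VSS/g bCOD.
Substrate removed = Q·(S₀ − S) = 498 m³/d × (1460 − 3.77) g/m³ = 7.25×10^5 g/d = 725.2 kg/d.
P_X = Y_obs·Q·(S₀ − S) = 0.3568 × 725.2 = 258.8 kg VSS/d.
Carbonaceous O₂ demand = substrate oxidised − cell-mass equivalent = 725.2 − 1.42 × 258.8 = 357.7 kg O₂/d.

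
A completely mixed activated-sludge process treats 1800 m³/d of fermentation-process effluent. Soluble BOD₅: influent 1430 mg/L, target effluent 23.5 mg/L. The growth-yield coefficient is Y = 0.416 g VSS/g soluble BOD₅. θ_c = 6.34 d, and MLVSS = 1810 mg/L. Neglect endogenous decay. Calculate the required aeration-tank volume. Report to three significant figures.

V ≈ 3690 m³

Biomass mass balance (decay neglected): V·X = Y·Q·(S₀ − S)·θ_c, so V = 0.416 × 1800 × (1430 − 23.5) × 6.34 / 1810 = 3689 m³.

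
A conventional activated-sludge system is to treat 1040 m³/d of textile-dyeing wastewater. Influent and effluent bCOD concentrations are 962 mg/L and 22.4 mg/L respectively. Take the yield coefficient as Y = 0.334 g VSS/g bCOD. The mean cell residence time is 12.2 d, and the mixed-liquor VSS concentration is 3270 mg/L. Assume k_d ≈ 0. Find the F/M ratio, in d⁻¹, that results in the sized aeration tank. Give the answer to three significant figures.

V·X = Y·Q·ΔS·θ_c gives V = 0.334 × 1040 × (962 − 22.4) × 12.2 / 3270 = 1218 m³.
Food-to-microorganism ratio F/M = Q S₀ / (V X) = 1040 × 962 / (1218 × 3270) = 0.2513 d⁻¹.

F/M ≈ 0.251 d⁻¹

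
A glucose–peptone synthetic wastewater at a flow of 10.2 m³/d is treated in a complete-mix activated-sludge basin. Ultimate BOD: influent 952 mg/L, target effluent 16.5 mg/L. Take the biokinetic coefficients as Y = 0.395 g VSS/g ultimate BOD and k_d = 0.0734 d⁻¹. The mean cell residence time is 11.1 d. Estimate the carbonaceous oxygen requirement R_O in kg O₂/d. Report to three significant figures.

Observed yield with endogenous decay: Y_obs = Y / (1 + k_d·θ_c) = 0.395 / (1 + 0.0734 × 11.1) = 0.395 / 1.815 = 0.2177 g VSS/g ultimate BOD.
ΔS = 952 − 16.5 = 935.5 mg/L, so the substrate removal rate is 10.2 × 935.5/1000 = 9.542 kg ultimate BOD/d.
Net sludge production P_X = 0.2177 × 9.542 = 2.077 kg VSS/d.
R_O = Q·ΔS − 1.42 P_X = 9.542 − 2.949 = 6.593 kg O₂/d.

R_O ≈ 6.59 kg O₂/d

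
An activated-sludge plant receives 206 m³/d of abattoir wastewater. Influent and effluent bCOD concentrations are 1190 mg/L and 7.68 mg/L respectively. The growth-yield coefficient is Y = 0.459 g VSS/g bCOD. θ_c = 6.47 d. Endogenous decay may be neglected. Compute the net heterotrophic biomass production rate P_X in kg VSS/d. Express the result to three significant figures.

With endogenous decay neglected, the observed yield equals the true yield: Y_obs = Y = 0.459 g VSS/g bCOD.
Q·(S₀ − S) = 206 × (1190 − 7.68) × 10⁻³ = 243.6 kg/d removed.
Net biomass production P_X = Y_obs × Q·(S₀ − S) = 0.4590 × 243.6 = 111.8 kg VSS/d.

P_X ≈ 112 kg VSS/d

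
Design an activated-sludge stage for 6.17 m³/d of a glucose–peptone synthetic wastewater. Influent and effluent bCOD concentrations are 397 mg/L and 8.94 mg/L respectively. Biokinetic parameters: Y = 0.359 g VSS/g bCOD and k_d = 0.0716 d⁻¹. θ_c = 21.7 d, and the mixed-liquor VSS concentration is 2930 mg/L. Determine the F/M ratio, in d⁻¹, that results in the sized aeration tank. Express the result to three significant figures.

From the SRT design equation V = Y Q (S₀−S) θ_c / [X (1 + k_d θ_c)] = 0.359 × 6.17 × (397 − 8.94) × 21.7 / [2930 × (1 + 0.0716 × 21.7)] = 1.87×10^4 / 7482 = 2.493 m³.
Food-to-microorganism ratio F/M = Q S₀ / (V X) = 6.17 × 397 / (2.493 × 2930) = 0.3354 d⁻¹.

F/M ≈ 0.335 d⁻¹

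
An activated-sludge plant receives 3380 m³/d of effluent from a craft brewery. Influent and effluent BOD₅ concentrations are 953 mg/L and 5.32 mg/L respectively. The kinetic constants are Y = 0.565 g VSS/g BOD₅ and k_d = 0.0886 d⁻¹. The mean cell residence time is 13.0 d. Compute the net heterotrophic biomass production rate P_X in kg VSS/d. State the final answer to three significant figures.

Y_obs = Y / (1 + k_d θ_c) = 0.565 / (1 + 0.0886 × 13.0) = 0.565 / 2.152 = 0.2626.
Substrate removed = Q·(S₀ − S) = 3380 m³/d × (953 − 5.32) g/m³ = 3.2×10^6 g/d = 3203 kg/d.
Biomass produced: P_X = Y_obs·Q·ΔS = 0.2626 × 3203 ≈ 841.1 kg VSS/d.

P_X ≈ 841 kg VSS/d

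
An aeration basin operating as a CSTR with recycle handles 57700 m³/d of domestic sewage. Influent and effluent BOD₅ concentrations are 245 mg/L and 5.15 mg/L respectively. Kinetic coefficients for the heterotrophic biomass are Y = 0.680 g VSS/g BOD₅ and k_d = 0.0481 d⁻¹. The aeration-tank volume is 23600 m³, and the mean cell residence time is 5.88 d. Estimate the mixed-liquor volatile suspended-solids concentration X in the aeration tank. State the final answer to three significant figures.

Solving the biomass balance for X: X = Y Q (S₀−S) θ_c / [V (1+k_d θ_c)] = 0.680 × 57700 × (245 − 5.15) × 5.88 / [23600 × (1 + 0.0481 × 5.88)] = 1828 mg/L.

X ≈ 1830 mg/L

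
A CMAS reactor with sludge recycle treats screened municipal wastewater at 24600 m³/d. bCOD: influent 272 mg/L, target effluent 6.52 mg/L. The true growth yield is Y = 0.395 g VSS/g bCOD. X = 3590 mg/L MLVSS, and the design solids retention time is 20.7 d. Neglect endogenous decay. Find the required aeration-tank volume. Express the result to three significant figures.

V ≈ 14900 m³

V·X = Y·Q·ΔS·θ_c gives V = 0.395 × 24600 × (272 − 6.52) × 20.7 / 3590 = 14874 m³.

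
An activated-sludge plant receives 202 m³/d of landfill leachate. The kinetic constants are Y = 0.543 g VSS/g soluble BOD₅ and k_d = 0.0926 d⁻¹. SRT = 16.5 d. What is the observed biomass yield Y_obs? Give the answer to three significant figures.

The observed yield is Y_obs = Y/(1 + k_d·θ_c) = 0.543 / (1 + 0.0926 × 16.5) = 0.543 / 2.528 = 0.2148 g VSS per g soluble BOD₅ removed.

Y_obs ≈ 0.215 g VSS/g soluble BOD₅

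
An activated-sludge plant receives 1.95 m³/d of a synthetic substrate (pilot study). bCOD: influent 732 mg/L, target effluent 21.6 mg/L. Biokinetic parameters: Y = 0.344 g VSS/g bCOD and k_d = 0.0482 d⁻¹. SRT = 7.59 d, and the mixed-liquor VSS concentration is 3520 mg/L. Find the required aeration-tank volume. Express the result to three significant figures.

V ≈ 0.752 m³

Steady-state biomass mass balance: V·X·(1 + k_d·θ_c) = Y·Q·(S₀ − S)·θ_c, so V = 0.344 × 1.95 × (732 − 21.6) × 7.59 / [3520 × (1 + 0.0482 × 7.59)] = 3.62×10^3 / 4808 = 0.7523 m³.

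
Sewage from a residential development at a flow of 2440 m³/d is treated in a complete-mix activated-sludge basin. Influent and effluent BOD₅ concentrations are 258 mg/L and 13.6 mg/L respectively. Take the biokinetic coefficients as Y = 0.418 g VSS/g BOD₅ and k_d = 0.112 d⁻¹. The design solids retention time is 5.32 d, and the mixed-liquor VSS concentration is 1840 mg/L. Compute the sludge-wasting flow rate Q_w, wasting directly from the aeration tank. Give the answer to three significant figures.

Q_w ≈ 84.9 m³/d

From the SRT design equation V = Y Q (S₀−S) θ_c / [X (1 + k_d θ_c)] = 0.418 × 2440 × (258 − 13.6) × 5.32 / [1840 × (1 + 0.112 × 5.32)] = 1.33×10^6 / 2936 = 451.6 m³.
Wasting from the aeration tank: Q_w = V / θ_c = 451.6 / 5.32 = 84.89 m³/d.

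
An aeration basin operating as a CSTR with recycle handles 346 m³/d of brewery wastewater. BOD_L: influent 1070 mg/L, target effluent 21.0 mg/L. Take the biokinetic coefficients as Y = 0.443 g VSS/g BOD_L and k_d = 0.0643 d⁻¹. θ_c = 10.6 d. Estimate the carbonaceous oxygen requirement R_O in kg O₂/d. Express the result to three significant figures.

The observed yield is Y_obs = Y/(1 + k_d·θ_c) = 0.443 / (1 + 0.0643 × 10.6) = 0.443 / 1.682 = 0.2634 g VSS per g BOD_L removed.
Mass of BOD_L removed per day: Q(S₀ − S) = 346 × 1049 g/m³ = 363.0 kg/d.
Net sludge production P_X = 0.2634 × 363.0 = 95.62 kg VSS/d.
Carbonaceous O₂ demand = substrate oxidised − cell-mass equivalent = 363.0 − 1.42 × 95.62 = 227.2 kg O₂/d.

R_O ≈ 227 kg O₂/d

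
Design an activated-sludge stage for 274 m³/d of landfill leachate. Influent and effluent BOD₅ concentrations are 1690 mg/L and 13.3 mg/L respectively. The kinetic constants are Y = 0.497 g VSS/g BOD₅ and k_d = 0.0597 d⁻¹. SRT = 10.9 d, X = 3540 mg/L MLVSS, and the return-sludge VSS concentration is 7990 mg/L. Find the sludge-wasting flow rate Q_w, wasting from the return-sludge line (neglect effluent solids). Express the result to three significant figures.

Rearranging the biomass balance for a CMAS with decay, V = Y·Q·ΔS·θ_c / [X·(1+k_d θ_c)] = 0.497 × 274 × (1690 − 13.3) × 10.9 / [3540 × (1 + 0.0597 × 10.9)] = 2.49×10^6 / 5844 = 425.9 m³.
Q_w = (V·X)/(θ_c X_r) = 425.9 × 3540 / (10.9 × 7990) = 17.31 m³/d.

Q_w ≈ 17.3 m³/d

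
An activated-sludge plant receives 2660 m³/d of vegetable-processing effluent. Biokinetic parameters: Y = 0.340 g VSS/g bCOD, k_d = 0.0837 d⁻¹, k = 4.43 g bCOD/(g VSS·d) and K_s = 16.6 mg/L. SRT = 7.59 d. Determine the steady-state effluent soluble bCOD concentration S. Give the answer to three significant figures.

Effluent substrate depends only on kinetics and SRT: S = K_s(1 + k_d θ_c) / [θ_c(Yk − k_d) − 1] = 16.6 × (1 + 0.0837 × 7.59) / [7.59 × (0.340 × 4.43 − 0.0837) − 1] = 27.15 / 9.797 = 2.771 mg/L.

S ≈ 2.77 mg/L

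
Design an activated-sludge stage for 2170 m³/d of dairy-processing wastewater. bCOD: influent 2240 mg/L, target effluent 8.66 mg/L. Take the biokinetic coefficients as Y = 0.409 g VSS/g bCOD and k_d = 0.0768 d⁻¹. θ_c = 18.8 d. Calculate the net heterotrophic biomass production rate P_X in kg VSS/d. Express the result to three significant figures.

Y_obs = Y / (1 + k_d θ_c) = 0.409 / (1 + 0.0768 × 18.8) = 0.409 / 2.444 = 0.1674.
ΔS = 2240 − 8.66 = 2231 mg/L, so the substrate removal rate is 2170 × 2231/1000 = 4842 kg bCOD/d.
Net biomass production P_X = Y_obs × Q·(S₀ − S) = 0.1674 × 4842 = 810.4 kg VSS/d.

P_X ≈ 810 kg VSS/d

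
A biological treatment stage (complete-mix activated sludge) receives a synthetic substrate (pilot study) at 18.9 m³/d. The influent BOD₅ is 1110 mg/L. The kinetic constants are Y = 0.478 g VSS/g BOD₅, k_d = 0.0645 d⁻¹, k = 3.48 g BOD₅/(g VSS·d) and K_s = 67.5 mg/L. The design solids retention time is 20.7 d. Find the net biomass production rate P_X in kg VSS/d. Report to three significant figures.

P_X ≈ 4.28 kg VSS/d

From the Monod/SRT balance for a CMAS, S = K_s·(1+k_d θ_c)/[θ_c·(Y k − k_d) − 1] = 67.5 × (1 + 0.0645 × 20.7) / [20.7 × (0.478 × 3.48 − 0.0645) − 1] = 157.6 / 32.10 = 4.911 mg/L.
Observed yield with endogenous decay: Y_obs = Y / (1 + k_d·θ_c) = 0.478 / (1 + 0.0645 × 20.7) = 0.478 / 2.335 = 0.2047 g VSS/g BOD₅.
Q·(S₀ − S) = 18.9 × (1110 − 4.91) × 10⁻³ = 20.89 kg/d removed.
So the net sludge growth is P_X = 0.2047 × 20.89 = 4.275 kg VSS/d.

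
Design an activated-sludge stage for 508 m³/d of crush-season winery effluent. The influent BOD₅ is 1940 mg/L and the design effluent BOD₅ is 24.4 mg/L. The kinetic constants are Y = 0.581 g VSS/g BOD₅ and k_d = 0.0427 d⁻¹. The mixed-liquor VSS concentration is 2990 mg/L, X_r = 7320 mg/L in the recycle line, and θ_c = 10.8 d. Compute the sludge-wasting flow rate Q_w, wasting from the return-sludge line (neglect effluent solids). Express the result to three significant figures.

Steady-state biomass mass balance: V·X·(1 + k_d·θ_c) = Y·Q·(S₀ − S)·θ_c, so V = 0.581 × 508 × (1940 − 24.4) × 10.8 / [2990 × (1 + 0.0427 × 10.8)] = 6.11×10^6 / 4369 = 1398 m³.
Wasting from the return line (neglecting effluent solids): Q_w = V·X / (θ_c·X_r) = 1398 × 2990 / (10.8 × 7320) = 52.86 m³/d.

Q_w ≈ 52.9 m³/d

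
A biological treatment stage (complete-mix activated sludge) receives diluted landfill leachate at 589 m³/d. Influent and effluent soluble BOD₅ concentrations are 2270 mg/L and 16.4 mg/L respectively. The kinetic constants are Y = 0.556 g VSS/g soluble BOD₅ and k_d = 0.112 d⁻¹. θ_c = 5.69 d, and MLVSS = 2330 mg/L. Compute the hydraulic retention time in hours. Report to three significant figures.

τ ≈ 44.9 h

From the SRT design equation V = Y Q (S₀−S) θ_c / [X (1 + k_d θ_c)] = 0.556 × 589 × (2270 − 16.4) × 5.69 / [2330 × (1 + 0.112 × 5.69)] = 4.2×10^6 / 3815 = 1101 m³.
Hydraulic retention time τ = V/Q = 1101 / 589 = 1.869 d = 44.85 h.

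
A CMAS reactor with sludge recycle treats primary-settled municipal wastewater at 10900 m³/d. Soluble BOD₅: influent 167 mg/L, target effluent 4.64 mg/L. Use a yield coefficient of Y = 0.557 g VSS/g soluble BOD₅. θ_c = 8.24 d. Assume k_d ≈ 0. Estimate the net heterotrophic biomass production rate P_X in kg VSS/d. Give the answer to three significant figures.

With endogenous decay neglected, the observed yield equals the true yield: Y_obs = Y = 0.557 g VSS/g soluble BOD₅.
Q·(S₀ − S) = 10900 × (167 − 4.64) × 10⁻³ = 1770 kg/d removed.
Net biomass production P_X = Y_obs × Q·(S₀ − S) = 0.5570 × 1770 = 985.7 kg VSS/d.

P_X ≈ 986 kg VSS/d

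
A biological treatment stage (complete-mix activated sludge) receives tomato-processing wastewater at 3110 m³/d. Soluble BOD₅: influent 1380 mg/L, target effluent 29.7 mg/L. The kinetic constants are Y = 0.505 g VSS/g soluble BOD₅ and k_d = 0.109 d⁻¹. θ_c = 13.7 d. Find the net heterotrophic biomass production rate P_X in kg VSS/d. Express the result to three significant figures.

P_X ≈ 851 kg VSS/d

The observed yield is Y_obs = Y/(1 + k_d·θ_c) = 0.505 / (1 + 0.109 × 13.7) = 0.505 / 2.493 = 0.2025 g VSS per g soluble BOD₅ removed.
Mass of soluble BOD₅ removed per day: Q(S₀ − S) = 3110 × 1350 g/m³ = 4199 kg/d.
So the net sludge growth is P_X = 0.2025 × 4199 = 850.6 kg VSS/d.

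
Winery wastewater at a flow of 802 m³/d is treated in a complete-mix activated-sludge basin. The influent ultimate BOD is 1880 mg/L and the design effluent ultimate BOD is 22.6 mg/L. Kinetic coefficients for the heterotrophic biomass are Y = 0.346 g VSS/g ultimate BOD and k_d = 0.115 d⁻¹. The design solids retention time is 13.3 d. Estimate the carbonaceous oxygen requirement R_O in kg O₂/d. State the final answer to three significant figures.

Y_obs = Y / (1 + k_d θ_c) = 0.346 / (1 + 0.115 × 13.3) = 0.346 / 2.530 = 0.1368.
Substrate removed = Q·(S₀ − S) = 802 m³/d × (1880 − 22.6) g/m³ = 1.49×10^6 g/d = 1490 kg/d.
Biomass synthesised: P_X = Y_obs × 1490 = 203.8 kg VSS/d.
R_O = Q·(S₀ − S) − 1.42·P_X = 1490 − 1.42 × 203.8 = 1200 kg O₂/d.

R_O ≈ 1200 kg O₂/d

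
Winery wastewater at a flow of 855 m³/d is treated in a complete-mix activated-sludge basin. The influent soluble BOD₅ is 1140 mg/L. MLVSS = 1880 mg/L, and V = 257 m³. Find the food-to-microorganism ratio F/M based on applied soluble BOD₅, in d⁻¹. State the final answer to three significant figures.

F/M ≈ 2.02 d⁻¹

F/M = Q·S₀ / (V·X) = 855 × 1140 / (257.0 × 1880) = 2.017 g soluble BOD₅·(g VSS·d)⁻¹.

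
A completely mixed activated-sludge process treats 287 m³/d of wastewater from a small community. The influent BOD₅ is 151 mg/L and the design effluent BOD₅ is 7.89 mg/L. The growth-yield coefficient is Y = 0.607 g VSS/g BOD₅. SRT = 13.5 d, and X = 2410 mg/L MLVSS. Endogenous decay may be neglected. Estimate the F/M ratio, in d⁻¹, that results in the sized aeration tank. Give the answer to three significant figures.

F/M ≈ 0.129 d⁻¹

With k_d = 0 the design equation reduces to V = Y Q (S₀−S) θ_c / X = 0.607 × 287 × (151 − 7.89) × 13.5 / 2410 = 139.7 m³.
F/M = Q·S₀ / (V·X) = 287 × 151 / (139.7 × 2410) = 0.1288 g BOD₅·(g VSS·d)⁻¹.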